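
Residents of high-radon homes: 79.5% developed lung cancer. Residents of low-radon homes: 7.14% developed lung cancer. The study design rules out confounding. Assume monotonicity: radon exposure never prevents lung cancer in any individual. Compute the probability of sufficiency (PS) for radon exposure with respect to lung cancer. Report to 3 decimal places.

PS ≈ 0.779

p₁ = 0.795, p₀ = 0.0714.
Under exogeneity and monotonicity, PS = (p₁ − p₀) / (1 − p₀).
PS = (0.795 − 0.0714) / (1 − 0.0714) = 0.7236 / 0.9286 ≈ 0.7792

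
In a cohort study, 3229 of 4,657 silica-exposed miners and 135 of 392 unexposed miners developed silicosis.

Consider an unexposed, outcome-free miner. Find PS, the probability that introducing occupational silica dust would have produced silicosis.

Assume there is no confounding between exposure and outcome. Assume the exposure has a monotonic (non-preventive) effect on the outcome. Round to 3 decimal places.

p₁ = P(outcome | exposed) = 3229/4657 = 0.69336
p₀ = P(outcome | unexposed) = 135/392 = 0.34439
Under exogeneity and monotonicity, PS = (p₁ − p₀) / (1 − p₀).
PS = (0.69336 − 0.34439) / (1 − 0.34439) = 0.34898 / 0.65561 ≈ 0.5323

PS ≈ 0.532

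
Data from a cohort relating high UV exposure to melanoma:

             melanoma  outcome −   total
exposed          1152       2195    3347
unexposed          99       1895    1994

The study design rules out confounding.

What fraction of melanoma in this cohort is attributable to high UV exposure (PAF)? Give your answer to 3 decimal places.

PAF ≈ 0.788

p₁ = P(outcome | exposed) = 1152/3347 = 0.34419
p₀ = P(outcome | unexposed) = 99/1994 = 0.049649
Exposure prevalence π = 3347/5341 = 0.62666; overall risk P(Y=1) = 0.23423.
Under exogeneity, PAF = [P(Y=1) − p₀]/P(Y=1).
PAF = (0.23423 − 0.049649) / 0.23423 ≈ 0.7880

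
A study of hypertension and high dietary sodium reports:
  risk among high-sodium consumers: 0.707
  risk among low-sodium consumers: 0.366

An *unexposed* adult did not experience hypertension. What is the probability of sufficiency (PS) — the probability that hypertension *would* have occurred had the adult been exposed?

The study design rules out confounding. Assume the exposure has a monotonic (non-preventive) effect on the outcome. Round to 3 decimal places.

PS ≈ 0.538

Let p₁ = 0.707, p₀ = 0.366.
Under exogeneity and monotonicity, PS = (p₁ − p₀) / (1 − p₀).
PS = (0.707 − 0.366) / (1 − 0.366) = 0.341 / 0.634 ≈ 0.5379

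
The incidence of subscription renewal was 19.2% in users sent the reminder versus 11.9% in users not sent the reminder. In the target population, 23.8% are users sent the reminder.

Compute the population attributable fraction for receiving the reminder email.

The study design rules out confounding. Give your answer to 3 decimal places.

PAF ≈ 0.127

p₁ = 0.192, p₀ = 0.119.
Overall risk P(Y=1) = π·p₁ + (1−π)·p₀ = 0.238×0.192 + 0.762×0.119 = 0.13637.
Under exogeneity, PAF = [P(Y=1) − p₀] / P(Y=1).
PAF = (0.13637 − 0.119) / 0.13637 ≈ 0.1274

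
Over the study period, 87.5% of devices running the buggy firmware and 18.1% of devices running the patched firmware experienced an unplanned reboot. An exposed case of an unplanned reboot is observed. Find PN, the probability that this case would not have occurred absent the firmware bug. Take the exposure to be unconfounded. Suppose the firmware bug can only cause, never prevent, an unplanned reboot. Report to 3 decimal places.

p₁ = 0.875, p₀ = 0.181.
Under exogeneity and monotonicity, PN = (p₁ − p₀) / p₁.
PN = (0.875 − 0.181) / 0.875 = 0.694 / 0.875 ≈ 0.7931

PN ≈ 0.793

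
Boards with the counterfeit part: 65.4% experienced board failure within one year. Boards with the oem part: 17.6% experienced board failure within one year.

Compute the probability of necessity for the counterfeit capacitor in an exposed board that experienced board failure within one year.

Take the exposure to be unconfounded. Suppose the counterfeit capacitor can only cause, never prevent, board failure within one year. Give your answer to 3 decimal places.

p₁ = 0.654, p₀ = 0.176.
Under exogeneity and monotonicity, PN = (p₁ − p₀) / p₁.
PN = (0.654 − 0.176) / 0.654 = 0.478 / 0.654 ≈ 0.7309

PN ≈ 0.731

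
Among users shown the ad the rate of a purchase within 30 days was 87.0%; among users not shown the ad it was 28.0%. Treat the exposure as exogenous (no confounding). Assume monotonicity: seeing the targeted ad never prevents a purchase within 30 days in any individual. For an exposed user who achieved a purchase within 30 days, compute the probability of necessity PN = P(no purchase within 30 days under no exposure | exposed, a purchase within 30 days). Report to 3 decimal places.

p₁ = 0.87, p₀ = 0.28.
Under exogeneity and monotonicity, PN = (p₁ − p₀) / p₁.
PN = (0.87 − 0.28) / 0.87 = 0.59 / 0.87 ≈ 0.6782

PN ≈ 0.678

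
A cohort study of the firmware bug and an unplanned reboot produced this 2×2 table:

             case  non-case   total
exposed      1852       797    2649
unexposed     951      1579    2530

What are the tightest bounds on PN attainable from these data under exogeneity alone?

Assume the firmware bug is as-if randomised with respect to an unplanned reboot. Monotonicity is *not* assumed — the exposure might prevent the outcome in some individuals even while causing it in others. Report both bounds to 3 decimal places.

0.462 ≤ PN ≤ 0.893

p₁ = P(outcome | exposed) = 1852/2649 = 0.69913
p₀ = P(outcome | unexposed) = 951/2530 = 0.37589
Under exogeneity alone the bounds on PN are max{0,(p₁−p₀)/p₁} ≤ PN ≤ min{1,(1−p₀)/p₁}.
  lower = (p₁ − p₀)/p₁ = 0.32324 / 0.69913 ≈ 0.4623
  upper = min{1, (1 − p₀)/p₁} = 0.62411 / 0.69913 ≈ 0.8927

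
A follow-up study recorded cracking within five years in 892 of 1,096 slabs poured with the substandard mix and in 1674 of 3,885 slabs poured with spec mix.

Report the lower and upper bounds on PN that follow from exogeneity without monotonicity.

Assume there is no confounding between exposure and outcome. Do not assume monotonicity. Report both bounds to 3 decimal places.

p₁ = P(outcome | exposed) = 892/1096 = 0.81387
p₀ = P(outcome | unexposed) = 1674/3885 = 0.43089
Under exogeneity alone the bounds on PN are max{0,(p₁−p₀)/p₁} ≤ PN ≤ min{1,(1−p₀)/p₁}.
  lower = (p₁ − p₀)/p₁ = 0.38298 / 0.81387 ≈ 0.4706
  upper = min{1, (1 − p₀)/p₁} = 0.56911 / 0.81387 ≈ 0.6993

0.471 ≤ PN ≤ 0.699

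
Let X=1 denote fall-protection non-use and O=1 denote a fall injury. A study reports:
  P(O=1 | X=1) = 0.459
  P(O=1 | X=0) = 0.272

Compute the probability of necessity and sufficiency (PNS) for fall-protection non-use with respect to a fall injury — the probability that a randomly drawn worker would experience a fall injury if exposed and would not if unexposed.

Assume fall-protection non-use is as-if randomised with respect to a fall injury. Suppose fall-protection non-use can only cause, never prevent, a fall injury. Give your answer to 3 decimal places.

Let p₁ = 0.459, p₀ = 0.272.
Under exogeneity and monotonicity, PNS = p₁ − p₀.
PNS = 0.459 − 0.272 = 0.187

PNS ≈ 0.187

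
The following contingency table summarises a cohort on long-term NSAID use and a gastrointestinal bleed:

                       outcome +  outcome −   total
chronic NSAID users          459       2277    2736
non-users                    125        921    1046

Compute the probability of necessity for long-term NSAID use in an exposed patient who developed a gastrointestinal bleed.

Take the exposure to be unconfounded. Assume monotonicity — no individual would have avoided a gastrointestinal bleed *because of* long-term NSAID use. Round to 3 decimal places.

PN ≈ 0.288

p₁ = P(outcome | exposed) = 459/2736 = 0.16776
p₀ = P(outcome | unexposed) = 125/1046 = 0.1195
Under exogeneity and monotonicity, PN = (p₁ − p₀)/p₁.
PN = (0.16776 − 0.1195) / 0.16776 ≈ 0.2877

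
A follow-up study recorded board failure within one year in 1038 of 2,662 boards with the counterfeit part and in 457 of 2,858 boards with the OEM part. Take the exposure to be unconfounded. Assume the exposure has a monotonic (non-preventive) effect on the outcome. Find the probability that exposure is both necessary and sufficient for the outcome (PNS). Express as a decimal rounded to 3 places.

p₁ = P(outcome | exposed) = 1038/2662 = 0.38993
p₀ = P(outcome | unexposed) = 457/2858 = 0.1599
Under exogeneity and monotonicity, PNS = p₁ − p₀.
PNS = 0.38993 − 0.1599 = 0.23003

PNS ≈ 0.230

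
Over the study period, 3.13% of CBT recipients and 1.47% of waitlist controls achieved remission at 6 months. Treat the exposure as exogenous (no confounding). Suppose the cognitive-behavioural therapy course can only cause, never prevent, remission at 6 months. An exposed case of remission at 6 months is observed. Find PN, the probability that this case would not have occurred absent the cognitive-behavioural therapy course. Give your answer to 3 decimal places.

PN ≈ 0.530

p₁ = 0.0313, p₀ = 0.0147.
Under exogeneity and monotonicity, PN = (p₁ − p₀) / p₁.
PN = (0.0313 − 0.0147) / 0.0313 = 0.0166 / 0.0313 ≈ 0.5304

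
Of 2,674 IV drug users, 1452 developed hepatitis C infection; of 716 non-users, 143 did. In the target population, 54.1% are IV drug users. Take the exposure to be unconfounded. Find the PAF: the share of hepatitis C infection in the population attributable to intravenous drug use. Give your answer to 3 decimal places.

PAF ≈ 0.482

p₁ = P(outcome | exposed) = 1452/2674 = 0.54301
p₀ = P(outcome | unexposed) = 143/716 = 0.19972
Overall risk P(Y=1) = π·p₁ + (1−π)·p₀ = 0.541×0.54301 + 0.459×0.19972 = 0.38544.
Under exogeneity, PAF = [P(Y=1) − p₀] / P(Y=1).
PAF = (0.38544 − 0.19972) / 0.38544 ≈ 0.4818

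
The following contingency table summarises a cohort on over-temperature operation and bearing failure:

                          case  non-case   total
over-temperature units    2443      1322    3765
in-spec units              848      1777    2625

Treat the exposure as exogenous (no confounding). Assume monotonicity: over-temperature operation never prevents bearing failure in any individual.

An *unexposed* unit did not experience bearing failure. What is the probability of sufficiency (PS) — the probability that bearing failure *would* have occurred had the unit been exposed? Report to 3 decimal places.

p₁ = P(outcome | exposed) = 2443/3765 = 0.64887
p₀ = P(outcome | unexposed) = 848/2625 = 0.32305
Under exogeneity and monotonicity, PS = (p₁ − p₀) / (1 − p₀).
PS = (0.64887 − 0.32305) / (1 − 0.32305) = 0.32582 / 0.67695 ≈ 0.4813

PS ≈ 0.481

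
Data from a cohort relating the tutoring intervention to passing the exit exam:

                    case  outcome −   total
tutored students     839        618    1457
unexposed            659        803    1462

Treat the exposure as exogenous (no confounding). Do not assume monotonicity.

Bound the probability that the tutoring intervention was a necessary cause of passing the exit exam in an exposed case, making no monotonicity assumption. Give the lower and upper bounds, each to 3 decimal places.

0.217 ≤ PN ≤ 0.954

p₁ = P(outcome | exposed) = 839/1457 = 0.57584
p₀ = P(outcome | unexposed) = 659/1462 = 0.45075
Under exogeneity alone the bounds on PN are max{0,(p₁−p₀)/p₁} ≤ PN ≤ min{1,(1−p₀)/p₁}.
  lower = (p₁ − p₀)/p₁ = 0.12509 / 0.57584 ≈ 0.2172
  upper = min{1, (1 − p₀)/p₁} = 0.54925 / 0.57584 ≈ 0.9538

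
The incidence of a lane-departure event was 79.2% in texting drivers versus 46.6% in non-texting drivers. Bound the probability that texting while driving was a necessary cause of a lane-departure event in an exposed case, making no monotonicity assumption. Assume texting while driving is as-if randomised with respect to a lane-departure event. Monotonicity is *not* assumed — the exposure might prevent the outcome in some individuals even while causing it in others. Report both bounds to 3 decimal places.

p₁ = 0.792, p₀ = 0.466.
Under exogeneity alone the bounds on PN are max{0,(p₁−p₀)/p₁} ≤ PN ≤ min{1,(1−p₀)/p₁}.
  lower = (p₁ − p₀)/p₁ = 0.326 / 0.792 ≈ 0.4116
  upper = min{1, (1 − p₀)/p₁} = 0.534 / 0.792 ≈ 0.6742

0.412 ≤ PN ≤ 0.674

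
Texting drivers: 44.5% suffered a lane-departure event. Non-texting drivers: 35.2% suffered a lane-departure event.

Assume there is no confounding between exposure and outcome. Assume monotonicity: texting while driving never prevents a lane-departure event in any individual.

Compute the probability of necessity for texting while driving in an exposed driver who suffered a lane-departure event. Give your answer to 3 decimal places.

PN ≈ 0.209

p₁ = 0.445, p₀ = 0.352.
Under exogeneity and monotonicity, PN = (p₁ − p₀) / p₁.
PN = (0.445 − 0.352) / 0.445 = 0.093 / 0.445 ≈ 0.2090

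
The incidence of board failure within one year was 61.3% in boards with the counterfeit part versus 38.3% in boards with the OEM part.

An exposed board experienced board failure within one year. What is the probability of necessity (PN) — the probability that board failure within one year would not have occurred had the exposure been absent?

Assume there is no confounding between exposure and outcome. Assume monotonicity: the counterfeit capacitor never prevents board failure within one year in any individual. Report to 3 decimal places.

p₁ = 0.613, p₀ = 0.383.
Under exogeneity and monotonicity, PN = (p₁ − p₀) / p₁.
PN = (0.613 − 0.383) / 0.613 = 0.23 / 0.613 ≈ 0.3752

PN ≈ 0.375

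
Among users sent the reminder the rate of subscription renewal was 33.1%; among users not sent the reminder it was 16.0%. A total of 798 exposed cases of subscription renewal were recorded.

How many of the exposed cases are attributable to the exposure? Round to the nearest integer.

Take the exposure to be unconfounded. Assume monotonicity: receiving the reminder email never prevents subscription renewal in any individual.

p₁ = 0.331, p₀ = 0.16.
PN = (p₁ − p₀)/p₁ = (0.331 − 0.16) / 0.331 ≈ 0.51662.
Attributable cases ≈ PN × (exposed cases) = 0.51662 × 798 ≈ 412.26.

about 412 cases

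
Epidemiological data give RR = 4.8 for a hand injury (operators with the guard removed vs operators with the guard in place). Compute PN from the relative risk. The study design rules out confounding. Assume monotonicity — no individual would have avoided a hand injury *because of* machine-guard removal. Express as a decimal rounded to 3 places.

PN ≈ 0.792

Under exogeneity and monotonicity, PN = (RR − 1) / RR = 1 − 1/RR.
PN = (4.8 − 1) / 4.8 = 3.8 / 4.8 ≈ 0.7917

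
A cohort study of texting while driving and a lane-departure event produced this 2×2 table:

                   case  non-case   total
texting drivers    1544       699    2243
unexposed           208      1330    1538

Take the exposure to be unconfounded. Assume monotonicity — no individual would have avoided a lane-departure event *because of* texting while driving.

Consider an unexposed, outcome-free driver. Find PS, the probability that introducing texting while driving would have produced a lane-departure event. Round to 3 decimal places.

PS ≈ 0.640

p₁ = P(outcome | exposed) = 1544/2243 = 0.68836
p₀ = P(outcome | unexposed) = 208/1538 = 0.13524
Under exogeneity and monotonicity, PS = (p₁ − p₀)/(1 − p₀).
PS = (0.68836 − 0.13524) / 0.86476 ≈ 0.6396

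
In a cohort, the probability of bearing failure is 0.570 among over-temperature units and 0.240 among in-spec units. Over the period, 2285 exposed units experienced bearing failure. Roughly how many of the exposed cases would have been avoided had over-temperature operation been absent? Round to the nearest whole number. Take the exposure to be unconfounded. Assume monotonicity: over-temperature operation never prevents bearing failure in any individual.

Let p₁ = 0.57, p₀ = 0.24.
PN = (p₁ − p₀)/p₁ = (0.57 − 0.24) / 0.57 ≈ 0.57895.
Attributable cases ≈ PN × (exposed cases) = 0.57895 × 2285 ≈ 1322.89.

about 1323 cases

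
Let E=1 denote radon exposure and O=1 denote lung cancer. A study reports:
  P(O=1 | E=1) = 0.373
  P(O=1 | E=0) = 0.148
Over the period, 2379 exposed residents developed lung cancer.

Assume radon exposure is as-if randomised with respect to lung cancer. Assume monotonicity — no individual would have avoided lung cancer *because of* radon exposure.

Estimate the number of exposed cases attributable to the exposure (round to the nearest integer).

Let p₁ = 0.373, p₀ = 0.148.
PN = (p₁ − p₀)/p₁ = (0.373 − 0.148) / 0.373 ≈ 0.60322.
Attributable cases ≈ PN × (exposed cases) = 0.60322 × 2379 ≈ 1435.05.

about 1435 cases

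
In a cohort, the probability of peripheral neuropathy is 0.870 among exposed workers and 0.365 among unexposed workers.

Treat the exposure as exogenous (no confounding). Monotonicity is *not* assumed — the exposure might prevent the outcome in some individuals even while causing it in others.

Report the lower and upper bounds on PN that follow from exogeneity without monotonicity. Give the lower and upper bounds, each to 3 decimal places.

0.580 ≤ PN ≤ 0.730

Let p₁ = 0.87, p₀ = 0.365.
Under exogeneity alone the bounds on PN are max{0,(p₁−p₀)/p₁} ≤ PN ≤ min{1,(1−p₀)/p₁}.
  lower = (p₁ − p₀)/p₁ = 0.505 / 0.87 ≈ 0.5805
  upper = min{1, (1 − p₀)/p₁} = 0.635 / 0.87 ≈ 0.7299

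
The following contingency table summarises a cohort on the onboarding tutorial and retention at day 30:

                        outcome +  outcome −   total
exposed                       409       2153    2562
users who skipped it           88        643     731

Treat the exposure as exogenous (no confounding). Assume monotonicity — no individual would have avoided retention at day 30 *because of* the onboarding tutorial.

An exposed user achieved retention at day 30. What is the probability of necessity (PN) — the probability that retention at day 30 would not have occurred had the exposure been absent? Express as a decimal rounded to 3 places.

PN ≈ 0.246

p₁ = P(outcome | exposed) = 409/2562 = 0.15964
p₀ = P(outcome | unexposed) = 88/731 = 0.12038
Under exogeneity and monotonicity, PN = (p₁ − p₀)/p₁.
PN = (0.15964 − 0.12038) / 0.15964 ≈ 0.2459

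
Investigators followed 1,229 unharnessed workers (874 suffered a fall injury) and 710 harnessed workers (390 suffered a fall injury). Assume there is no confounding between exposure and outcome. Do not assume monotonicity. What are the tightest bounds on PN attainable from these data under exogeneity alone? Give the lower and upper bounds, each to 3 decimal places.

p₁ = P(outcome | exposed) = 874/1229 = 0.71115
p₀ = P(outcome | unexposed) = 390/710 = 0.5493
Under exogeneity alone the bounds on PN are max{0,(p₁−p₀)/p₁} ≤ PN ≤ min{1,(1−p₀)/p₁}.
  lower = (p₁ − p₀)/p₁ = 0.16185 / 0.71115 ≈ 0.2276
  upper = min{1, (1 − p₀)/p₁} = 0.4507 / 0.71115 ≈ 0.6338

0.228 ≤ PN ≤ 0.634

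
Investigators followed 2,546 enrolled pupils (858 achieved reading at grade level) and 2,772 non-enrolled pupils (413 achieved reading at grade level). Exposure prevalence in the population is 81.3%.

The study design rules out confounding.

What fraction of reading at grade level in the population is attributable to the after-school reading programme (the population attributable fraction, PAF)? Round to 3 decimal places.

p₁ = P(outcome | exposed) = 858/2546 = 0.337
p₀ = P(outcome | unexposed) = 413/2772 = 0.14899
Overall risk P(Y=1) = π·p₁ + (1−π)·p₀ = 0.813×0.337 + 0.187×0.14899 = 0.30184.
Under exogeneity, PAF = [P(Y=1) − p₀] / P(Y=1).
PAF = (0.30184 − 0.14899) / 0.30184 ≈ 0.5064

PAF ≈ 0.506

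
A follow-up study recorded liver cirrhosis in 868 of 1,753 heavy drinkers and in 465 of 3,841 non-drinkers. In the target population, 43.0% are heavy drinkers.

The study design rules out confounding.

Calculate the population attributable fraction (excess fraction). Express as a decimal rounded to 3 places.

PAF ≈ 0.571

p₁ = P(outcome | exposed) = 868/1753 = 0.49515
p₀ = P(outcome | unexposed) = 465/3841 = 0.12106
Overall risk P(Y=1) = π·p₁ + (1−π)·p₀ = 0.43×0.49515 + 0.57×0.12106 = 0.28192.
Under exogeneity, PAF = [P(Y=1) − p₀] / P(Y=1).
PAF = (0.28192 − 0.12106) / 0.28192 ≈ 0.5706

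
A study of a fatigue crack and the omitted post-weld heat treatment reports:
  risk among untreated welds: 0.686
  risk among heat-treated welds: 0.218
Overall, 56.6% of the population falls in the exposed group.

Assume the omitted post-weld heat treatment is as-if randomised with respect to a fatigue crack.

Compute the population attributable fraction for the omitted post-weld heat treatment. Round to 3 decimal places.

PAF ≈ 0.549

Let p₁ = 0.686, p₀ = 0.218.
Overall risk P(Y=1) = π·p₁ + (1−π)·p₀ = 0.566×0.686 + 0.434×0.218 = 0.48289.
Under exogeneity, PAF = [P(Y=1) − p₀] / P(Y=1).
PAF = (0.48289 − 0.218) / 0.48289 ≈ 0.5485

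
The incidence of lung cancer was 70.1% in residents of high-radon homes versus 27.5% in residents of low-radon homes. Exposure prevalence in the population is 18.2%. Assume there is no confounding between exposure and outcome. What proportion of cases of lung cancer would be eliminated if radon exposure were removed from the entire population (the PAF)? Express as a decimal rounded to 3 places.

PAF ≈ 0.220

p₁ = 0.701, p₀ = 0.275.
Overall risk P(Y=1) = π·p₁ + (1−π)·p₀ = 0.182×0.701 + 0.818×0.275 = 0.35253.
Under exogeneity, PAF = [P(Y=1) − p₀] / P(Y=1).
PAF = (0.35253 − 0.275) / 0.35253 ≈ 0.2199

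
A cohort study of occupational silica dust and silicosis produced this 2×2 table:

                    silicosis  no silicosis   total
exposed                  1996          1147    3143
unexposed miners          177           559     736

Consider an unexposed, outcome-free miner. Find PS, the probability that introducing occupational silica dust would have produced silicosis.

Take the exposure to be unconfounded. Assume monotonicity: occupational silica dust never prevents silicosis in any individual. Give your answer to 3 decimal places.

PS ≈ 0.520

p₁ = P(outcome | exposed) = 1996/3143 = 0.63506
p₀ = P(outcome | unexposed) = 177/736 = 0.24049
Under exogeneity and monotonicity, PS = (p₁ − p₀)/(1 − p₀).
PS = (0.63506 − 0.24049) / 0.75951 ≈ 0.5195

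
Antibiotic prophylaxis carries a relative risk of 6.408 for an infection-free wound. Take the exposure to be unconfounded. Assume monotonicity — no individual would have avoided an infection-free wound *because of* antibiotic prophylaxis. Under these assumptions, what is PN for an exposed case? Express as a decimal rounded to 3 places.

Under exogeneity and monotonicity, PN = (RR − 1) / RR = 1 − 1/RR.
PN = (6.408 − 1) / 6.408 = 5.408 / 6.408 ≈ 0.8439

PN ≈ 0.844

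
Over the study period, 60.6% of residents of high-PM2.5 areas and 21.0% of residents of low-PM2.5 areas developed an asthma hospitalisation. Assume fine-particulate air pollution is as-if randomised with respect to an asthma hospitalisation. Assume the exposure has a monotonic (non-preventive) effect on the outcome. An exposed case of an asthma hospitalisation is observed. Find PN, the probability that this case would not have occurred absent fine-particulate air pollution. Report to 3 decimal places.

PN ≈ 0.653

p₁ = 0.606, p₀ = 0.21.
Under exogeneity and monotonicity, PN = (p₁ − p₀) / p₁.
PN = (0.606 − 0.21) / 0.606 = 0.396 / 0.606 ≈ 0.6535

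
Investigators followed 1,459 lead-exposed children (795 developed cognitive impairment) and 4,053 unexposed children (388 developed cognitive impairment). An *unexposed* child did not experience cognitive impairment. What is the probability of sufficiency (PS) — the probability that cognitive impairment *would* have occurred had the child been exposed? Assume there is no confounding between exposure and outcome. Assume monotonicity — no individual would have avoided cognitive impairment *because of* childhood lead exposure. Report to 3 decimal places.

p₁ = P(outcome | exposed) = 795/1459 = 0.54489
p₀ = P(outcome | unexposed) = 388/4053 = 0.095732
Under exogeneity and monotonicity, PS = (p₁ − p₀) / (1 − p₀).
PS = (0.54489 − 0.095732) / (1 − 0.095732) = 0.44916 / 0.90427 ≈ 0.4967

PS ≈ 0.497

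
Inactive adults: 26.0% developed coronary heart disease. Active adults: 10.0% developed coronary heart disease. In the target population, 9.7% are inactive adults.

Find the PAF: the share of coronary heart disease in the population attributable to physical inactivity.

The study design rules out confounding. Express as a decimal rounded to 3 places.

p₁ = 0.26, p₀ = 0.1.
Overall risk P(Y=1) = π·p₁ + (1−π)·p₀ = 0.097×0.26 + 0.903×0.1 = 0.11552.
Under exogeneity, PAF = [P(Y=1) − p₀] / P(Y=1).
PAF = (0.11552 − 0.1) / 0.11552 ≈ 0.1343

PAF ≈ 0.134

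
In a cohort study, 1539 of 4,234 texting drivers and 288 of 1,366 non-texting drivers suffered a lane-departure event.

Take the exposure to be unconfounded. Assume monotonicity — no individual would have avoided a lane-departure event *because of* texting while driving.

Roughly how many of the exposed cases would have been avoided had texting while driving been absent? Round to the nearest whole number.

about 646 cases

p₁ = P(outcome | exposed) = 1539/4234 = 0.36349
p₀ = P(outcome | unexposed) = 288/1366 = 0.21083
PN = (p₁ − p₀)/p₁ = (0.36349 − 0.21083) / 0.36349 ≈ 0.41997.
Attributable cases ≈ PN × (exposed cases) = 0.41997 × 1539 ≈ 646.33.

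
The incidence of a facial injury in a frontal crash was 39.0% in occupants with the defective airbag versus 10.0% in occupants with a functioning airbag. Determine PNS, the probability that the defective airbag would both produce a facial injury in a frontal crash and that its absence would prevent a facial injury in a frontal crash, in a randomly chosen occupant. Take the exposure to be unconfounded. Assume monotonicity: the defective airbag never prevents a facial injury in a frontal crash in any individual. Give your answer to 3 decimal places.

PNS ≈ 0.290

p₁ = 0.39, p₀ = 0.1.
Under exogeneity and monotonicity, PNS = p₁ − p₀.
PNS = 0.39 − 0.1 = 0.29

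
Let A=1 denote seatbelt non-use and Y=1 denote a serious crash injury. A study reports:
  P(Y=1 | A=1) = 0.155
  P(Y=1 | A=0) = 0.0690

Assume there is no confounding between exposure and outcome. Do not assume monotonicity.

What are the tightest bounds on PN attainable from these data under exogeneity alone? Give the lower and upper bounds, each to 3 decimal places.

Let p₁ = 0.155, p₀ = 0.069.
Under exogeneity alone the bounds on PN are max{0,(p₁−p₀)/p₁} ≤ PN ≤ min{1,(1−p₀)/p₁}.
  lower = (p₁ − p₀)/p₁ = 0.086 / 0.155 ≈ 0.5548
  upper = min{1, (1 − p₀)/p₁} = 0.931 / 0.155 ≈ 6.0065 → capped at 1

0.555 ≤ PN ≤ 1.000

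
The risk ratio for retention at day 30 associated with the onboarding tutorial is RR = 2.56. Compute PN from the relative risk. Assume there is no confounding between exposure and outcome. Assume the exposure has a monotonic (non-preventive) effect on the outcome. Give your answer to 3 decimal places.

PN ≈ 0.609

Under exogeneity and monotonicity, PN = (RR − 1) / RR = 1 − 1/RR.
PN = (2.56 − 1) / 2.56 = 1.56 / 2.56 ≈ 0.6094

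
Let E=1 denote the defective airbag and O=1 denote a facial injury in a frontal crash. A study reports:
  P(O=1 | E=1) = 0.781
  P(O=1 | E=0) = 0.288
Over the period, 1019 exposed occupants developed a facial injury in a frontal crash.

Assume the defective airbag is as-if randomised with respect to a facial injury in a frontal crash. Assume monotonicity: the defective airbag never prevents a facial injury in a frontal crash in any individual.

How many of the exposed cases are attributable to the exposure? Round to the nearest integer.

Let p₁ = 0.781, p₀ = 0.288.
PN = (p₁ − p₀)/p₁ = (0.781 − 0.288) / 0.781 ≈ 0.63124.
Attributable cases ≈ PN × (exposed cases) = 0.63124 × 1019 ≈ 643.24.

about 643 cases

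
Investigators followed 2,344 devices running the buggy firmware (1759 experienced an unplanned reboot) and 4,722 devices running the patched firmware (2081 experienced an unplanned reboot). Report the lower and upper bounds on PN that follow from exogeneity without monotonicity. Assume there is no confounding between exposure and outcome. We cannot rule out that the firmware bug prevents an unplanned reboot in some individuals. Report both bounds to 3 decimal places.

p₁ = P(outcome | exposed) = 1759/2344 = 0.75043
p₀ = P(outcome | unexposed) = 2081/4722 = 0.4407
Under exogeneity alone the bounds on PN are max{0,(p₁−p₀)/p₁} ≤ PN ≤ min{1,(1−p₀)/p₁}.
  lower = (p₁ − p₀)/p₁ = 0.30972 / 0.75043 ≈ 0.4127
  upper = min{1, (1 − p₀)/p₁} = 0.5593 / 0.75043 ≈ 0.7453

0.413 ≤ PN ≤ 0.745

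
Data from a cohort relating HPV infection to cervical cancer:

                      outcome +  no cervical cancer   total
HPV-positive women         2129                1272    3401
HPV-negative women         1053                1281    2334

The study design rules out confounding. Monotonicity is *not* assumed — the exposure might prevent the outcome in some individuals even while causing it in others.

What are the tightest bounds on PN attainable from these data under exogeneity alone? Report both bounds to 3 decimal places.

p₁ = P(outcome | exposed) = 2129/3401 = 0.62599
p₀ = P(outcome | unexposed) = 1053/2334 = 0.45116
Under exogeneity alone the bounds on PN are max{0,(p₁−p₀)/p₁} ≤ PN ≤ min{1,(1−p₀)/p₁}.
  lower = (p₁ − p₀)/p₁ = 0.17484 / 0.62599 ≈ 0.2793
  upper = min{1, (1 − p₀)/p₁} = 0.54884 / 0.62599 ≈ 0.8768

0.279 ≤ PN ≤ 0.877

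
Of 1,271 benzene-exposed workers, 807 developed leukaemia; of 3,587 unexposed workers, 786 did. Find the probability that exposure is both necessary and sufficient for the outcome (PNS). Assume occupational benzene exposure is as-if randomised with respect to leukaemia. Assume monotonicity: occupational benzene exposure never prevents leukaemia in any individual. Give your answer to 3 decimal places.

p₁ = P(outcome | exposed) = 807/1271 = 0.63493
p₀ = P(outcome | unexposed) = 786/3587 = 0.21912
Under exogeneity and monotonicity, PNS = p₁ − p₀.
PNS = 0.63493 − 0.21912 = 0.41581

PNS ≈ 0.416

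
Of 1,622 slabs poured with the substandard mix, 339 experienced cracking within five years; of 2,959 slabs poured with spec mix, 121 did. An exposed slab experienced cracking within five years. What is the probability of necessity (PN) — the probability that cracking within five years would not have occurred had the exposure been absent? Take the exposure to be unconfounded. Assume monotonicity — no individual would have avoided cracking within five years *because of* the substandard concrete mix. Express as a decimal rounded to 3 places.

p₁ = P(outcome | exposed) = 339/1622 = 0.209
p₀ = P(outcome | unexposed) = 121/2959 = 0.040892
Under exogeneity and monotonicity, PN = (p₁ − p₀) / p₁.
PN = (0.209 − 0.040892) / 0.209 = 0.16811 / 0.209 ≈ 0.8043

PN ≈ 0.804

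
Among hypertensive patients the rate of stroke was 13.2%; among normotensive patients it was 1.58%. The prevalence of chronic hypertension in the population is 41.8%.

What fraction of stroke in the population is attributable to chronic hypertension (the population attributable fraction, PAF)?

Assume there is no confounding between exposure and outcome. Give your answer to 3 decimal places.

p₁ = 0.132, p₀ = 0.0158.
Overall risk P(Y=1) = π·p₁ + (1−π)·p₀ = 0.418×0.132 + 0.582×0.0158 = 0.064372.
Under exogeneity, PAF = [P(Y=1) − p₀] / P(Y=1).
PAF = (0.064372 − 0.0158) / 0.064372 ≈ 0.7546

PAF ≈ 0.755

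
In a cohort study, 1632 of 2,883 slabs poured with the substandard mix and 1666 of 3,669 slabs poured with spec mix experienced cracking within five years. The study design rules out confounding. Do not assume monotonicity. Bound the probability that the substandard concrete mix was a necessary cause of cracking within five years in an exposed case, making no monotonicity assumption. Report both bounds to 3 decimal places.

p₁ = P(outcome | exposed) = 1632/2883 = 0.56608
p₀ = P(outcome | unexposed) = 1666/3669 = 0.45407
Under exogeneity alone the bounds on PN are max{0,(p₁−p₀)/p₁} ≤ PN ≤ min{1,(1−p₀)/p₁}.
  lower = (p₁ − p₀)/p₁ = 0.112 / 0.56608 ≈ 0.1979
  upper = min{1, (1 − p₀)/p₁} = 0.54593 / 0.56608 ≈ 0.9644

0.198 ≤ PN ≤ 0.964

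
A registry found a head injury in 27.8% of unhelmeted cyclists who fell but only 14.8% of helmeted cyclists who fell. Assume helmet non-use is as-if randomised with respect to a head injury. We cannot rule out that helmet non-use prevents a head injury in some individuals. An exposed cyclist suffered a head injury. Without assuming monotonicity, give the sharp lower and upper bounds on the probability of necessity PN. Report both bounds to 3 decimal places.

p₁ = 0.278, p₀ = 0.148.
Under exogeneity alone the bounds on PN are max{0,(p₁−p₀)/p₁} ≤ PN ≤ min{1,(1−p₀)/p₁}.
  lower = (p₁ − p₀)/p₁ = 0.13 / 0.278 ≈ 0.4676
  upper = min{1, (1 − p₀)/p₁} = 0.852 / 0.278 ≈ 3.0647 → capped at 1

0.468 ≤ PN ≤ 1.000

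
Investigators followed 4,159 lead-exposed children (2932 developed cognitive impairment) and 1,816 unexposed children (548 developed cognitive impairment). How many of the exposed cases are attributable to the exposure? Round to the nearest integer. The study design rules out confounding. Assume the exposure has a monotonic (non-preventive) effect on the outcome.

about 1677 cases

p₁ = P(outcome | exposed) = 2932/4159 = 0.70498
p₀ = P(outcome | unexposed) = 548/1816 = 0.30176
PN = (p₁ − p₀)/p₁ = (0.70498 − 0.30176) / 0.70498 ≈ 0.57195.
Attributable cases ≈ PN × (exposed cases) = 0.57195 × 2932 ≈ 1676.97.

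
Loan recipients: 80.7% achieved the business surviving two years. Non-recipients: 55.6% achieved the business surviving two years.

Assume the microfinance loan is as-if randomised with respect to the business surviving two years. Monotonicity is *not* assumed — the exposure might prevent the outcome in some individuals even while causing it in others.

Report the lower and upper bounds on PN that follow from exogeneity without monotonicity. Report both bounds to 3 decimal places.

p₁ = 0.807, p₀ = 0.556.
Under exogeneity alone the bounds on PN are max{0,(p₁−p₀)/p₁} ≤ PN ≤ min{1,(1−p₀)/p₁}.
  lower = (p₁ − p₀)/p₁ = 0.251 / 0.807 ≈ 0.3110
  upper = min{1, (1 − p₀)/p₁} = 0.444 / 0.807 ≈ 0.5502

0.311 ≤ PN ≤ 0.550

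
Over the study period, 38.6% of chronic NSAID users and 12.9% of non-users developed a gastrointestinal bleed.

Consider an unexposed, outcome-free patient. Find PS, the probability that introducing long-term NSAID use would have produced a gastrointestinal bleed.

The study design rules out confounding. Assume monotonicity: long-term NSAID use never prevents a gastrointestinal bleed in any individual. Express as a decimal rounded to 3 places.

PS ≈ 0.295

p₁ = 0.386, p₀ = 0.129.
Under exogeneity and monotonicity, PS = (p₁ − p₀) / (1 − p₀).
PS = (0.386 − 0.129) / (1 − 0.129) = 0.257 / 0.871 ≈ 0.2951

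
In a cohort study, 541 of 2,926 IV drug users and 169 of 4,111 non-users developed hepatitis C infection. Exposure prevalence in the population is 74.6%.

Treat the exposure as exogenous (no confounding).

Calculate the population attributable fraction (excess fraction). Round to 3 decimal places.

PAF ≈ 0.723

p₁ = P(outcome | exposed) = 541/2926 = 0.18489
p₀ = P(outcome | unexposed) = 169/4111 = 0.041109
Overall risk P(Y=1) = π·p₁ + (1−π)·p₀ = 0.746×0.18489 + 0.254×0.041109 = 0.14837.
Under exogeneity, PAF = [P(Y=1) − p₀] / P(Y=1).
PAF = (0.14837 − 0.041109) / 0.14837 ≈ 0.7229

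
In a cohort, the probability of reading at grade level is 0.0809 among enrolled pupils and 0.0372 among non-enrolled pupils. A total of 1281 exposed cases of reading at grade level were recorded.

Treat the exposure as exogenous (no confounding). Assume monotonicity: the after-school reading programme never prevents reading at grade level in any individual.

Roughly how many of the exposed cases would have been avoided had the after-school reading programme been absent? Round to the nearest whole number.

Let p₁ = 0.0809, p₀ = 0.0372.
PN = (p₁ − p₀)/p₁ = (0.0809 − 0.0372) / 0.0809 ≈ 0.54017.
Attributable cases ≈ PN × (exposed cases) = 0.54017 × 1281 ≈ 691.96.

about 692 cases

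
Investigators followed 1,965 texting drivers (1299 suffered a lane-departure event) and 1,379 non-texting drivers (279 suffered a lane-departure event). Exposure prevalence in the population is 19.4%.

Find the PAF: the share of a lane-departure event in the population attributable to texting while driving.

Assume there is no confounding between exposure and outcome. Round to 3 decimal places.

p₁ = P(outcome | exposed) = 1299/1965 = 0.66107
p₀ = P(outcome | unexposed) = 279/1379 = 0.20232
Overall risk P(Y=1) = π·p₁ + (1−π)·p₀ = 0.194×0.66107 + 0.806×0.20232 = 0.29132.
Under exogeneity, PAF = [P(Y=1) − p₀] / P(Y=1).
PAF = (0.29132 − 0.20232) / 0.29132 ≈ 0.3055

PAF ≈ 0.305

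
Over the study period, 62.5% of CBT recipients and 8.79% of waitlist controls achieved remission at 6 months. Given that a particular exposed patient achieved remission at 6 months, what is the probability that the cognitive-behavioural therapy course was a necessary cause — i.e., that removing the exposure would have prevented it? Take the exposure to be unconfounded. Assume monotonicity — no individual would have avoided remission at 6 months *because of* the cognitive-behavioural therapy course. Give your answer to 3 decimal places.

p₁ = 0.625, p₀ = 0.0879.
Under exogeneity and monotonicity, PN = (p₁ − p₀) / p₁.
PN = (0.625 − 0.0879) / 0.625 = 0.5371 / 0.625 ≈ 0.8594

PN ≈ 0.859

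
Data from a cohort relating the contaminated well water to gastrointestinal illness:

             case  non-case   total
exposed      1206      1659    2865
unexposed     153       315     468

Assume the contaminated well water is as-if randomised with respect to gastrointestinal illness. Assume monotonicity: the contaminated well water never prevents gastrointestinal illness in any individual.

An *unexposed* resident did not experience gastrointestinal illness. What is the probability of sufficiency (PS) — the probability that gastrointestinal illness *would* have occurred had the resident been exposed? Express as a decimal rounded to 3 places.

p₁ = P(outcome | exposed) = 1206/2865 = 0.42094
p₀ = P(outcome | unexposed) = 153/468 = 0.32692
Under exogeneity and monotonicity, PS = (p₁ − p₀)/(1 − p₀).
PS = (0.42094 − 0.32692) / 0.67308 ≈ 0.1397

PS ≈ 0.140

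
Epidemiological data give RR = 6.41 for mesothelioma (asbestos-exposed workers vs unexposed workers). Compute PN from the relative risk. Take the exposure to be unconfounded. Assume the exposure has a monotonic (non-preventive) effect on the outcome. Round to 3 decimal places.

PN ≈ 0.844

Under exogeneity and monotonicity, PN = (RR − 1) / RR = 1 − 1/RR.
PN = (6.41 − 1) / 6.41 = 5.41 / 6.41 ≈ 0.8440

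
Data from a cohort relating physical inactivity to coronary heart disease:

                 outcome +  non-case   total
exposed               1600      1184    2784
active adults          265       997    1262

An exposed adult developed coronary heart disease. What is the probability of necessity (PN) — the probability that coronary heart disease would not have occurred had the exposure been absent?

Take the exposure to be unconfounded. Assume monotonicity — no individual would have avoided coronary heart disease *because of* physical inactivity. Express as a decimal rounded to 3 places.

PN ≈ 0.635

p₁ = P(outcome | exposed) = 1600/2784 = 0.57471
p₀ = P(outcome | unexposed) = 265/1262 = 0.20998
Under exogeneity and monotonicity, PN = (p₁ − p₀) / p₁.
PN = (0.57471 − 0.20998) / 0.57471 = 0.36473 / 0.57471 ≈ 0.6346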